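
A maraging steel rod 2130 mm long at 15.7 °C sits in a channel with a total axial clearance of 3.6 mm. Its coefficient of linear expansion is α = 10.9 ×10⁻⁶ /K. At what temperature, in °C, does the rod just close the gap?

171 °C

α·L₀·ΔT = 3.6 mm ⇒ ΔT = 3.6 / (10.9×10⁻⁶ × 2130.0) = 155.1 K.
T = 15.7 + 155.1 = 170.8 °C.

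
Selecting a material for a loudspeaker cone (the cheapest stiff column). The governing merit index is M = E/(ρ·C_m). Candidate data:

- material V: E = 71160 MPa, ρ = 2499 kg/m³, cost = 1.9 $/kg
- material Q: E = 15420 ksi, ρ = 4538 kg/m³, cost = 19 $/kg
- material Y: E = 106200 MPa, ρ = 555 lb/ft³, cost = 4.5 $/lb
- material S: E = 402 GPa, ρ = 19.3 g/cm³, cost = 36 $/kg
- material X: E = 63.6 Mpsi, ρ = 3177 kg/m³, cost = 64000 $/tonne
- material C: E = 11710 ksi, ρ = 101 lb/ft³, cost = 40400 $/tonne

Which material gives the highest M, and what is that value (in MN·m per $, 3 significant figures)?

material V, M = 15.0 MN·m per $

In SI units:
  material V: E = 71.16 GPa, ρ = 2499 kg/m³, cost = 1.900 $/kg
  material Q: E = 106.3 GPa, ρ = 4538 kg/m³, cost = 19.00 $/kg
  material Y: E = 106.2 GPa, ρ = 8890 kg/m³, cost = 9.921 $/kg
  material S: E = 402.0 GPa, ρ = 19300 kg/m³, cost = 36.00 $/kg
  material X: E = 438.5 GPa, ρ = 3177 kg/m³, cost = 64.00 $/kg
  material C: E = 80.74 GPa, ρ = 1618 kg/m³, cost = 40.40 $/kg
  material V: M = 15.0 MN·m per $
  material X: M = 2.16 MN·m per $
  material C: M = 1.24 MN·m per $
  material Q: M = 1.23 MN·m per $
  material Y: M = 1.20 MN·m per $
  material S: M = 0.579 MN·m per $
Highest index: material V.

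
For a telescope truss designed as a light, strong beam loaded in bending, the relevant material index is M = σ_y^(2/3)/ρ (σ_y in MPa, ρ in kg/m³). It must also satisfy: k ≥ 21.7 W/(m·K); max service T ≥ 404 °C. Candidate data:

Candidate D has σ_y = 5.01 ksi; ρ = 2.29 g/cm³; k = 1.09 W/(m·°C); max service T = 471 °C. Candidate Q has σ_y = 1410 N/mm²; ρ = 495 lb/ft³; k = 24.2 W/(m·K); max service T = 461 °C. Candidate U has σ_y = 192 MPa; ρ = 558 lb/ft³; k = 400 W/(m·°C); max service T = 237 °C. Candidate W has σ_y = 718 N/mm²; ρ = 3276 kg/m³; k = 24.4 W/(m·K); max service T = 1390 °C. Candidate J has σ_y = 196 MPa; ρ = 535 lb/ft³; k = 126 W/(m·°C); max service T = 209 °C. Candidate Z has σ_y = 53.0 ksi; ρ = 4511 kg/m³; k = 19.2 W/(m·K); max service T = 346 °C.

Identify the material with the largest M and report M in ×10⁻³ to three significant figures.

candidate W, M = 24.5×10⁻³

Screen on constraints: k ≥ 21.7 W/(m·K); max service T ≥ 404 °C. Survivors: candidate Q, candidate W.
Putting every candidate on a common basis:
  candidate Q: σ_y = 1410 MPa, ρ = 7929 kg/m³
  candidate W: σ_y = 718.0 MPa, ρ = 3276 kg/m³
  candidate W: M = 24.5×10⁻³
  candidate Q: M = 15.9×10⁻³
The maximum is for candidate W.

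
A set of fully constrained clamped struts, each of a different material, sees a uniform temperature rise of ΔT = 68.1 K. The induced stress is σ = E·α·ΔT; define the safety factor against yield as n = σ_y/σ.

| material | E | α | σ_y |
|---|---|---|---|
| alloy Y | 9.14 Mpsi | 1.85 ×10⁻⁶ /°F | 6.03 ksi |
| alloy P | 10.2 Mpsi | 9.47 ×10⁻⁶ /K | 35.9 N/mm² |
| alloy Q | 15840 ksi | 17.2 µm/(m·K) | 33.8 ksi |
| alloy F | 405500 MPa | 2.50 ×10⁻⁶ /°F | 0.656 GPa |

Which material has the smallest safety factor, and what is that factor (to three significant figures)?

With everything in SI (GPa, ×10⁻⁶/K, MPa):
  alloy Y: E = 63.02, α = 3.33, σ_y = 41.58 → σ = 14.3 MPa, n = 2.91
  alloy P: E = 70.33, α = 9.47, σ_y = 35.90 → σ = 45.4 MPa, n = 0.792
  alloy Q: E = 109.2, α = 17.2, σ_y = 233.0 → σ = 128 MPa, n = 1.82
  alloy F: E = 405.5, α = 4.50, σ_y = 656.0 → σ = 124 MPa, n = 5.28
The minimum is alloy P at n = 0.792.

alloy P, n = 0.792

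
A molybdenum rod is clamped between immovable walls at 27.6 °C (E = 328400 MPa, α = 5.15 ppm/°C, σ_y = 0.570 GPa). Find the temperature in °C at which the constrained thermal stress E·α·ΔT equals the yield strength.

365 °C

E = 328400 MPa = 328.4 GPa.
σ_y = 0.570 GPa = 570.0 MPa.
E·α·ΔT = 570.0 MPa ⇒ ΔT = 570.0 / (328.4×10³ × 5.15×10⁻⁶) = 337.0 K.
T = 27.6 + 337.0 = 364.6 °C.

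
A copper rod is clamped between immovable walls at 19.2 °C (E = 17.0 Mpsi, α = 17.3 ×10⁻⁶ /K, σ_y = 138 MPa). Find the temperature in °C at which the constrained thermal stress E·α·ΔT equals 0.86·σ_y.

77.7 °C

E = 17.0 Mpsi = 117.2 GPa.
E·α·ΔT = 118.7 MPa ⇒ ΔT = 118.7 / (117.2×10³ × 17.3×10⁻⁶) = 58.53 K.
T = 19.2 + 58.53 = 77.73 °C.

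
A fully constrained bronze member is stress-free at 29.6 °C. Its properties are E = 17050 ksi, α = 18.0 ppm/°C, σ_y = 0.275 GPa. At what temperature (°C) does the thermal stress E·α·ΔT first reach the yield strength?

160 °C

E = 17050 ksi = 117.6 GPa.
σ_y = 0.275 GPa = 275.0 MPa.
E·α·ΔT = 275.0 MPa ⇒ ΔT = 275.0 / (117.6×10³ × 18.0×10⁻⁶) = 130.0 K.
T = 29.6 + 130.0 = 159.6 °C.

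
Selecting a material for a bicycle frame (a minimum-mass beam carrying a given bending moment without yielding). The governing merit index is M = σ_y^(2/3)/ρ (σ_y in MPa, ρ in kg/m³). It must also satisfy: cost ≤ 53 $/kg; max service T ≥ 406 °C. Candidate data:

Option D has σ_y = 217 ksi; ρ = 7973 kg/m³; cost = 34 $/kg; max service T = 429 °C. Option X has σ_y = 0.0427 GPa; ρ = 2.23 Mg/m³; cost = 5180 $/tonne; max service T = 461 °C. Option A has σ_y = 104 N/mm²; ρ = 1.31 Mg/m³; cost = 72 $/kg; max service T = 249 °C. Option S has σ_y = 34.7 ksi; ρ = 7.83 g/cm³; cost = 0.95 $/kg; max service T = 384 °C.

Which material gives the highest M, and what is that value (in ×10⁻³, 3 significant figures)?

Screen on constraints: cost ≤ 53 $/kg; max service T ≥ 406 °C. Survivors: option D, option X.
Putting every candidate on a common basis:
  option D: σ_y = 1496 MPa, ρ = 7973 kg/m³
  option X: σ_y = 42.70 MPa, ρ = 2230 kg/m³
  option D: M = 16.4×10⁻³
  option X: M = 5.48×10⁻³
Option D ranks first.

option D, M = 16.4×10⁻³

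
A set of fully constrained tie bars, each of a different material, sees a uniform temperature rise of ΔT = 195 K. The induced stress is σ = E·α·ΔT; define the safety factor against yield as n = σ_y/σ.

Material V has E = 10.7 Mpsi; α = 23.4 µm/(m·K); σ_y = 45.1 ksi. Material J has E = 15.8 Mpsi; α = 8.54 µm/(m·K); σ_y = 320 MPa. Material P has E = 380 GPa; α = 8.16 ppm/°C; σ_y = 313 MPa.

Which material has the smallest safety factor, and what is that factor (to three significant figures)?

material P, n = 0.518

Converting E to GPa, α to ×10⁻⁶/K, σ_y to MPa, then σ and n for each:
  material V: E = 73.77, α = 23.4, σ_y = 311.0 → σ = 337 MPa, n = 0.924
  material J: E = 108.9, α = 8.54, σ_y = 320.0 → σ = 181 MPa, n = 1.76
  material P: E = 380.0, α = 8.16, σ_y = 313.0 → σ = 605 MPa, n = 0.518
The minimum is material P at n = 0.518.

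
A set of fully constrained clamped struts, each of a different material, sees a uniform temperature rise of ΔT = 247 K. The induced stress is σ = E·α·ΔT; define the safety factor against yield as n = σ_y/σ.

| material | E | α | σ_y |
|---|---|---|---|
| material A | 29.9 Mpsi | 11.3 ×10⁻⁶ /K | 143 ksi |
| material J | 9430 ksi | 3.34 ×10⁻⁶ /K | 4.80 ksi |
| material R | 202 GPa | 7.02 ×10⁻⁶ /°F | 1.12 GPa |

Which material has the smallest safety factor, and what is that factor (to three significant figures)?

material J, n = 0.617

With everything in SI (GPa, ×10⁻⁶/K, MPa):
  material A: E = 206.2, α = 11.3, σ_y = 986.0 → σ = 575 MPa, n = 1.71
  material J: E = 65.02, α = 3.34, σ_y = 33.09 → σ = 53.6 MPa, n = 0.617
  material R: E = 202.0, α = 12.6, σ_y = 1120 → σ = 630 MPa, n = 1.78
Material J has the lowest safety factor, n = 0.617.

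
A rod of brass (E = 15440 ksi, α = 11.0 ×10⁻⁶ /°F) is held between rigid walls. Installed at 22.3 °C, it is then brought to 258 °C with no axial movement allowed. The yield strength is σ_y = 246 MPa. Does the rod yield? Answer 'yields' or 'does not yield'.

yields

E = 15440 ksi = 106.5 GPa.
α = 11.0×10⁻⁶/°F × 9/5 = 19.8×10⁻⁶/K.
ΔT = 235.7 K. Constrained thermal stress σ = E·α·ΔT = 106.5×10³ MPa × 19.8×10⁻⁶ × 235.7 = 497 MPa (compressive).
Compare to σ_y = 246 MPa: σ ≥ σ_y, so it yields.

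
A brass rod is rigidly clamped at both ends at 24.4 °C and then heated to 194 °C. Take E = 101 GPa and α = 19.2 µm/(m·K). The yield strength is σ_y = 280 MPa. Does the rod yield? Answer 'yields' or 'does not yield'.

yields

ΔT = 169.6 K. Constrained thermal stress σ = E·α·ΔT = 101.0×10³ MPa × 19.2×10⁻⁶ × 169.6 = 329 MPa (compressive).
Compare to σ_y = 280 MPa: σ ≥ σ_y, so it yields.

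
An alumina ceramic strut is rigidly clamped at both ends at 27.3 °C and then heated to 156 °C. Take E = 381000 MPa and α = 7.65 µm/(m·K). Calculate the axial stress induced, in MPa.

E = 381000 MPa = 381.0 GPa.
ΔT = 128.7 K. Constrained thermal stress σ = E·α·ΔT = 381.0×10³ MPa × 7.65×10⁻⁶ × 128.7 = 375 MPa (compressive).

375 MPa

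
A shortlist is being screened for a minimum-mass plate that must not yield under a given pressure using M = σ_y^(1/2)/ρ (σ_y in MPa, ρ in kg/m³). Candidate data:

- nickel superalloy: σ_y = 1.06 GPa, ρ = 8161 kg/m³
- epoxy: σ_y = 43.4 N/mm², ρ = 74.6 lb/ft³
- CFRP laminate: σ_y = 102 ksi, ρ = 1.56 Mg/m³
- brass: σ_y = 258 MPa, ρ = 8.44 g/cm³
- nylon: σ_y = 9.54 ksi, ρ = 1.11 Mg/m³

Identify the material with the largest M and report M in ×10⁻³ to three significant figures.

CFRP laminate, M = 17.0×10⁻³

Putting every candidate on a common basis:
  nickel superalloy: σ_y = 1060 MPa, ρ = 8161 kg/m³
  epoxy: σ_y = 43.40 MPa, ρ = 1195 kg/m³
  CFRP laminate: σ_y = 703.3 MPa, ρ = 1560 kg/m³
  brass: σ_y = 258.0 MPa, ρ = 8440 kg/m³
  nylon: σ_y = 65.78 MPa, ρ = 1110 kg/m³
  CFRP laminate: M = 17.0×10⁻³
  nylon: M = 7.31×10⁻³
  epoxy: M = 5.51×10⁻³
  nickel superalloy: M = 3.99×10⁻³
  brass: M = 1.90×10⁻³
The maximum is for CFRP laminate.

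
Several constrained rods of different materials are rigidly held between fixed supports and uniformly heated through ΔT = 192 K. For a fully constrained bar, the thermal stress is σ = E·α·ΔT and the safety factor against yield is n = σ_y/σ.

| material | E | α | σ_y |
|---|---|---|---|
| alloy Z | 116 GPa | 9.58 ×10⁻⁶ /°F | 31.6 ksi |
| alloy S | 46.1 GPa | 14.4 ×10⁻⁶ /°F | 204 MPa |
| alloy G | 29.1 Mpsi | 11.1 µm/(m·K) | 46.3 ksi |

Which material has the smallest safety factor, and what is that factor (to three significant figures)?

In consistent units (E in GPa, α in ×10⁻⁶/K, σ_y in MPa):
  alloy Z: E = 116.0, α = 17.2, σ_y = 217.9 → σ = 384 MPa, n = 0.567
  alloy S: E = 46.10, α = 25.9, σ_y = 204.0 → σ = 229 MPa, n = 0.889
  alloy G: E = 200.6, α = 11.1, σ_y = 319.2 → σ = 428 MPa, n = 0.747
Smallest n: alloy Z with n = 0.567.

alloy Z, n = 0.567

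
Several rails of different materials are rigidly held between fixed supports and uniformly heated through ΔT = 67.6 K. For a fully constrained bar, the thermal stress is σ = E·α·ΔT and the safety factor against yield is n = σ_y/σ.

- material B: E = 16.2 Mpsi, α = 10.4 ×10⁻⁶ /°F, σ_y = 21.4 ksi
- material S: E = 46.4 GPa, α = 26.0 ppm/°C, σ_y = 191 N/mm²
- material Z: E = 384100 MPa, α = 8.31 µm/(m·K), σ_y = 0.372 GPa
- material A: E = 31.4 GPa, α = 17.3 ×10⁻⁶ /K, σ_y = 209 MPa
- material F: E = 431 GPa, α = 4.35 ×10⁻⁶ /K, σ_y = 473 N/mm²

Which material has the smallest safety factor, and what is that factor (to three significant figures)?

material B, n = 1.04

Converting E to GPa, α to ×10⁻⁶/K, σ_y to MPa, then σ and n for each:
  material B: E = 111.7, α = 18.7, σ_y = 147.5 → σ = 141 MPa, n = 1.04
  material S: E = 46.40, α = 26.0, σ_y = 191.0 → σ = 81.6 MPa, n = 2.34
  material Z: E = 384.1, α = 8.31, σ_y = 372.0 → σ = 216 MPa, n = 1.72
  material A: E = 31.40, α = 17.3, σ_y = 209.0 → σ = 36.7 MPa, n = 5.69
  material F: E = 431.0, α = 4.35, σ_y = 473.0 → σ = 127 MPa, n = 3.73
Smallest n: material B with n = 1.04.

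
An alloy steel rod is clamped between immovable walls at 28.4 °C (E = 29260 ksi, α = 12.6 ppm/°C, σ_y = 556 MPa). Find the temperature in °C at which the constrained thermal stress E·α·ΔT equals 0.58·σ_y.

155 °C

E = 29260 ksi = 201.7 GPa.
E·α·ΔT = 322.5 MPa ⇒ ΔT = 322.5 / (201.7×10³ × 12.6×10⁻⁶) = 126.9 K.
T = 28.4 + 126.9 = 155.3 °C.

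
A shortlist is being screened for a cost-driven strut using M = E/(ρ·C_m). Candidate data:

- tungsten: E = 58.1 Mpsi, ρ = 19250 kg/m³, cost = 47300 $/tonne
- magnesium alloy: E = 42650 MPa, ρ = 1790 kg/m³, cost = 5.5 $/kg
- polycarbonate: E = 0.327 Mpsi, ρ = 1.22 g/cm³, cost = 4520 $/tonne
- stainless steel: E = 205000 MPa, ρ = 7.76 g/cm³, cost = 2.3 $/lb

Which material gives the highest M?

Putting every candidate on a common basis:
  tungsten: E = 400.6 GPa, ρ = 19250 kg/m³, cost = 47.30 $/kg
  magnesium alloy: E = 42.65 GPa, ρ = 1790 kg/m³, cost = 5.500 $/kg
  polycarbonate: E = 2.255 GPa, ρ = 1220 kg/m³, cost = 4.520 $/kg
  stainless steel: E = 205.0 GPa, ρ = 7760 kg/m³, cost = 5.071 $/kg
  stainless steel: M = 5.21 MN·m per $
  magnesium alloy: M = 4.33 MN·m per $
  tungsten: M = 0.440 MN·m per $
  polycarbonate: M = 0.409 MN·m per $
Highest index: stainless steel.

stainless steel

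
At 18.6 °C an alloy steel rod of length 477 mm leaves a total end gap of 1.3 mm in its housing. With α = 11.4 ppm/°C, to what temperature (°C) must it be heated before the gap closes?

258 °C

α·L₀·ΔT = 1.3 mm ⇒ ΔT = 1.3 / (11.4×10⁻⁶ × 477.0) = 239.1 K.
T = 18.6 + 239.1 = 257.7 °C.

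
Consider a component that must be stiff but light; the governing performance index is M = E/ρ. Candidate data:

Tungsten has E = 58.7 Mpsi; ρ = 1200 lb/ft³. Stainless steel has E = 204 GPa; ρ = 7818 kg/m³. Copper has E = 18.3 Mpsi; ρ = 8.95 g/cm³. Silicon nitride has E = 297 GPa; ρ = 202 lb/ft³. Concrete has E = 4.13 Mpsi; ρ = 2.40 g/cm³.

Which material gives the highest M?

silicon nitride

Normalizing units and computing the index:
  tungsten: E = 404.7 GPa, ρ = 19220 kg/m³
  stainless steel: E = 204.0 GPa, ρ = 7818 kg/m³
  copper: E = 126.2 GPa, ρ = 8950 kg/m³
  silicon nitride: E = 297.0 GPa, ρ = 3236 kg/m³
  concrete: E = 28.48 GPa, ρ = 2400 kg/m³
  silicon nitride: M = 91.8 MN·m/kg
  stainless steel: M = 26.1 MN·m/kg
  tungsten: M = 21.1 MN·m/kg
  copper: M = 14.1 MN·m/kg
  concrete: M = 11.9 MN·m/kg
Silicon nitride ranks first.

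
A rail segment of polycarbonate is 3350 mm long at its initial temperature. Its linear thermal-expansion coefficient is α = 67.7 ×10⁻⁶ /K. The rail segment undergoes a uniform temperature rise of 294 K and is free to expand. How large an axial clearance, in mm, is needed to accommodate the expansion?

ΔL = α·L₀·ΔT = 67.7×10⁻⁶ × 3350 mm × 294.0 K = 66.7 mm.

66.7 mm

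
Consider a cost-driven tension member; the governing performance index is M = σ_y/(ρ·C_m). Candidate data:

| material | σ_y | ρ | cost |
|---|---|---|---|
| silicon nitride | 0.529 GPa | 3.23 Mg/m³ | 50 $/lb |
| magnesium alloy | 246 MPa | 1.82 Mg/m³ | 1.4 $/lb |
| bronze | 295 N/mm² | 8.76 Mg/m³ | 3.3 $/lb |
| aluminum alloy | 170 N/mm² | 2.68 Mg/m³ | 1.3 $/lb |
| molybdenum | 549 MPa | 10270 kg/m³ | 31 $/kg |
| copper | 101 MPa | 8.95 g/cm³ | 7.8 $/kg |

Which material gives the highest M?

Convert each candidate to consistent units, then evaluate M:
  silicon nitride: σ_y = 529.0 MPa, ρ = 3230 kg/m³, cost = 110.2 $/kg
  magnesium alloy: σ_y = 246.0 MPa, ρ = 1820 kg/m³, cost = 3.086 $/kg
  bronze: σ_y = 295.0 MPa, ρ = 8760 kg/m³, cost = 7.275 $/kg
  aluminum alloy: σ_y = 170.0 MPa, ρ = 2680 kg/m³, cost = 2.866 $/kg
  molybdenum: σ_y = 549.0 MPa, ρ = 10270 kg/m³, cost = 31.00 $/kg
  copper: σ_y = 101.0 MPa, ρ = 8950 kg/m³, cost = 7.800 $/kg
  magnesium alloy: M = 43.8 kN·m per $
  aluminum alloy: M = 22.1 kN·m per $
  bronze: M = 4.63 kN·m per $
  molybdenum: M = 1.72 kN·m per $
  silicon nitride: M = 1.49 kN·m per $
  copper: M = 1.45 kN·m per $
The maximum is for magnesium alloy.

magnesium alloy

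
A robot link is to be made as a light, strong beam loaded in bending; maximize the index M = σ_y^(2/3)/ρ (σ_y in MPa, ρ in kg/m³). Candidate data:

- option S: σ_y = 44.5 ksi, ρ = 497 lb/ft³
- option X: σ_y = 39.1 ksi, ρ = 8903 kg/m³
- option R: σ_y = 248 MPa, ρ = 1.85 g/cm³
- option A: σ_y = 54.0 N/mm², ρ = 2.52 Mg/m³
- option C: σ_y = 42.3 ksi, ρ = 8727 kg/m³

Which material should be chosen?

option R

In SI units:
  option S: σ_y = 306.8 MPa, ρ = 7961 kg/m³
  option X: σ_y = 269.6 MPa, ρ = 8903 kg/m³
  option R: σ_y = 248.0 MPa, ρ = 1850 kg/m³
  option A: σ_y = 54.00 MPa, ρ = 2520 kg/m³
  option C: σ_y = 291.6 MPa, ρ = 8727 kg/m³
  option R: M = 21.3×10⁻³
  option S: M = 5.71×10⁻³
  option A: M = 5.67×10⁻³
  option C: M = 5.04×10⁻³
  option X: M = 4.69×10⁻³
Option R ranks first.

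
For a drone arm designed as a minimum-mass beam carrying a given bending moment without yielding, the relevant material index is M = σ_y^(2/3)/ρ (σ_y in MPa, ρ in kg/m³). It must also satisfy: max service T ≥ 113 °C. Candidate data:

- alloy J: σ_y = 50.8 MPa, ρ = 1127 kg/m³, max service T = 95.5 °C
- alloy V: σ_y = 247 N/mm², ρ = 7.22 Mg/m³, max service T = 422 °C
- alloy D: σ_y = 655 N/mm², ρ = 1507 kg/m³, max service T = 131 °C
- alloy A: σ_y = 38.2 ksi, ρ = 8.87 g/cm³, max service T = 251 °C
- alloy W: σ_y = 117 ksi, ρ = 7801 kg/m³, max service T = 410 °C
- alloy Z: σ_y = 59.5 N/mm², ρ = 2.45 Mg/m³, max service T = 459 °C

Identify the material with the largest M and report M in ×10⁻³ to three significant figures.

Screen on constraints: max service T ≥ 113 °C. Survivors: alloy V, alloy D, alloy A, alloy W, alloy Z.
In SI units:
  alloy V: σ_y = 247.0 MPa, ρ = 7220 kg/m³
  alloy D: σ_y = 655.0 MPa, ρ = 1507 kg/m³
  alloy A: σ_y = 263.4 MPa, ρ = 8870 kg/m³
  alloy W: σ_y = 806.7 MPa, ρ = 7801 kg/m³
  alloy Z: σ_y = 59.50 MPa, ρ = 2450 kg/m³
  alloy D: M = 50.0×10⁻³
  alloy W: M = 11.1×10⁻³
  alloy Z: M = 6.22×10⁻³
  alloy V: M = 5.45×10⁻³
  alloy A: M = 4.63×10⁻³
Highest index: alloy D.

alloy D, M = 50.0×10⁻³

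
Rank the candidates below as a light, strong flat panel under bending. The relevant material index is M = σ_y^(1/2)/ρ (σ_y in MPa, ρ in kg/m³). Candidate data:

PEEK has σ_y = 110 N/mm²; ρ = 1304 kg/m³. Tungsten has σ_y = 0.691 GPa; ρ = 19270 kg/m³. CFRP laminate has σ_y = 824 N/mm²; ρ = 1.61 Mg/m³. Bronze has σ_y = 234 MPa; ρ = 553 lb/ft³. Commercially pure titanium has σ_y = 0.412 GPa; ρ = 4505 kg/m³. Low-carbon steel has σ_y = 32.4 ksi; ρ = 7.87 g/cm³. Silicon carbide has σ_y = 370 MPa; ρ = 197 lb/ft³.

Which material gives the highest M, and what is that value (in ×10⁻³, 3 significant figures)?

CFRP laminate, M = 17.8×10⁻³

Normalizing units and computing the index:
  PEEK: σ_y = 110.0 MPa, ρ = 1304 kg/m³
  tungsten: σ_y = 691.0 MPa, ρ = 19270 kg/m³
  CFRP laminate: σ_y = 824.0 MPa, ρ = 1610 kg/m³
  bronze: σ_y = 234.0 MPa, ρ = 8858 kg/m³
  commercially pure titanium: σ_y = 412.0 MPa, ρ = 4505 kg/m³
  low-carbon steel: σ_y = 223.4 MPa, ρ = 7870 kg/m³
  silicon carbide: σ_y = 370.0 MPa, ρ = 3156 kg/m³
  CFRP laminate: M = 17.8×10⁻³
  PEEK: M = 8.04×10⁻³
  silicon carbide: M = 6.10×10⁻³
  commercially pure titanium: M = 4.51×10⁻³
  low-carbon steel: M = 1.90×10⁻³
  bronze: M = 1.73×10⁻³
  tungsten: M = 1.36×10⁻³
CFRP laminate ranks first.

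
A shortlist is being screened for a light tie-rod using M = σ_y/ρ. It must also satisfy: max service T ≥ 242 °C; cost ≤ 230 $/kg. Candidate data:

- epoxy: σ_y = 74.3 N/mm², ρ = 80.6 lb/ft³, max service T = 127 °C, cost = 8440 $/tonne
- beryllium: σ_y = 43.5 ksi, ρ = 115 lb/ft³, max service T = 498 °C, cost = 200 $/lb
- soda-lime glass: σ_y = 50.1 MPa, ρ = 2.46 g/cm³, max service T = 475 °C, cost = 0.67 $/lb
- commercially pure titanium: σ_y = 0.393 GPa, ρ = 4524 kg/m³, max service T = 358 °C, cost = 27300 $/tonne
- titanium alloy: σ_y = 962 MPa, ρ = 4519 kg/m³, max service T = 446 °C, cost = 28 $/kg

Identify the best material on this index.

titanium alloy

Screen on constraints: max service T ≥ 242 °C; cost ≤ 230 $/kg. Survivors: soda-lime glass, commercially pure titanium, titanium alloy.
In SI units:
  soda-lime glass: σ_y = 50.10 MPa, ρ = 2460 kg/m³
  commercially pure titanium: σ_y = 393.0 MPa, ρ = 4524 kg/m³
  titanium alloy: σ_y = 962.0 MPa, ρ = 4519 kg/m³
  titanium alloy: M = 213 kN·m/kg
  commercially pure titanium: M = 86.9 kN·m/kg
  soda-lime glass: M = 20.4 kN·m/kg
The maximum is for titanium alloy.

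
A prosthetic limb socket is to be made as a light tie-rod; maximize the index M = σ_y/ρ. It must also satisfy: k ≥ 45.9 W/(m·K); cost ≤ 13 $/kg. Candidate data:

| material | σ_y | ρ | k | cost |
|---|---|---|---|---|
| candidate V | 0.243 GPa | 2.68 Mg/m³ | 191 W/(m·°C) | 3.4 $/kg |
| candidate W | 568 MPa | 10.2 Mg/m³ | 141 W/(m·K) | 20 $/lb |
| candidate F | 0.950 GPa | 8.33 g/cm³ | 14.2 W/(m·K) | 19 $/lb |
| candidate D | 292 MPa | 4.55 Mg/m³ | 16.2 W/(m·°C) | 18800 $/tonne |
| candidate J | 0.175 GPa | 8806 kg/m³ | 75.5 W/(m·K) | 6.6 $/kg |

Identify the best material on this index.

candidate V

Screen on constraints: k ≥ 45.9 W/(m·K); cost ≤ 13 $/kg. Survivors: candidate V, candidate J.
After converting to SI:
  candidate V: σ_y = 243.0 MPa, ρ = 2680 kg/m³
  candidate J: σ_y = 175.0 MPa, ρ = 8806 kg/m³
  candidate V: M = 90.7 kN·m/kg
  candidate J: M = 19.9 kN·m/kg
Highest index: candidate V.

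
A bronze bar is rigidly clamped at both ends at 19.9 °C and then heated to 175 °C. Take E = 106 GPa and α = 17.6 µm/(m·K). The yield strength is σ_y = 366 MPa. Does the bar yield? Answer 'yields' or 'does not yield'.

does not yield

ΔT = 155.1 K. Constrained thermal stress σ = E·α·ΔT = 106.0×10³ MPa × 17.6×10⁻⁶ × 155.1 = 289 MPa (compressive).
Compare to σ_y = 366 MPa: σ < σ_y, so it does not yield.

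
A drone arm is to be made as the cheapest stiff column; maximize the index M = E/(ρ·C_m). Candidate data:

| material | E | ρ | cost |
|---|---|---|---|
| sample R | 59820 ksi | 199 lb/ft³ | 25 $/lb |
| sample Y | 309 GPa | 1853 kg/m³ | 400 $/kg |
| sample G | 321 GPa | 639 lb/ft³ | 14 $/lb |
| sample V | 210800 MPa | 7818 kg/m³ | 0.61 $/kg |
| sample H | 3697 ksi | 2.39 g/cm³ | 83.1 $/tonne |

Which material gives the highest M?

Putting every candidate on a common basis:
  sample R: E = 412.4 GPa, ρ = 3188 kg/m³, cost = 55.11 $/kg
  sample Y: E = 309.0 GPa, ρ = 1853 kg/m³, cost = 400.0 $/kg
  sample G: E = 321.0 GPa, ρ = 10240 kg/m³, cost = 30.86 $/kg
  sample V: E = 210.8 GPa, ρ = 7818 kg/m³, cost = 0.6100 $/kg
  sample H: E = 25.49 GPa, ρ = 2390 kg/m³, cost = 0.08310 $/kg
  sample H: M = 128 MN·m per $
  sample V: M = 44.2 MN·m per $
  sample R: M = 2.35 MN·m per $
  sample G: M = 1.02 MN·m per $
  sample Y: M = 0.417 MN·m per $
Sample H has the largest M.

sample H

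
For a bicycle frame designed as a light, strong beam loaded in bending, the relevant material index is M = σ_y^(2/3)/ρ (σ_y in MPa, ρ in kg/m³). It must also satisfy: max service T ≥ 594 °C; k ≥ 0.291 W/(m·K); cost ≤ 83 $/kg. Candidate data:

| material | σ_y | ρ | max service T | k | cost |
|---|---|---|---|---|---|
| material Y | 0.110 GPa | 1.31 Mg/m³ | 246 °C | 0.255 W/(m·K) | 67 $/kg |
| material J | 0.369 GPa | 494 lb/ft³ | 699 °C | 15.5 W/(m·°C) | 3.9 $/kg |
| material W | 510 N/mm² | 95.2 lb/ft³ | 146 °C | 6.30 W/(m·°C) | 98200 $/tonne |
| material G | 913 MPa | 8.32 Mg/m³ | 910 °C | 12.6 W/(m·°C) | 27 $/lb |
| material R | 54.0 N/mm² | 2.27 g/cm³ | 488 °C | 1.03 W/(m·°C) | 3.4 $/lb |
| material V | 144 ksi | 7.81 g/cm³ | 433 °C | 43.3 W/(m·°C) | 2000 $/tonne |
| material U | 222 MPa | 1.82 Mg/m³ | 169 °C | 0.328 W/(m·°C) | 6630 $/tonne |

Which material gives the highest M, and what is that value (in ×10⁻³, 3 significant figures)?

Screen on constraints: max service T ≥ 594 °C; k ≥ 0.291 W/(m·K); cost ≤ 83 $/kg. Survivors: material J, material G.
After converting to SI:
  material J: σ_y = 369.0 MPa, ρ = 7913 kg/m³
  material G: σ_y = 913.0 MPa, ρ = 8320 kg/m³
  material G: M = 11.3×10⁻³
  material J: M = 6.50×10⁻³
Material G ranks first.

material G, M = 11.3×10⁻³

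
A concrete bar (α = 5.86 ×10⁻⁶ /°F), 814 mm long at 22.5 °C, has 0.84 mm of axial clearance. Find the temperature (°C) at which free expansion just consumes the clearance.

120 °C

α = 5.86×10⁻⁶/°F × 9/5 = 10.5×10⁻⁶/K.
α·L₀·ΔT = 0.84 mm ⇒ ΔT = 0.84 / (10.5×10⁻⁶ × 814.0) = 97.83 K.
T = 22.5 + 97.83 = 120.3 °C.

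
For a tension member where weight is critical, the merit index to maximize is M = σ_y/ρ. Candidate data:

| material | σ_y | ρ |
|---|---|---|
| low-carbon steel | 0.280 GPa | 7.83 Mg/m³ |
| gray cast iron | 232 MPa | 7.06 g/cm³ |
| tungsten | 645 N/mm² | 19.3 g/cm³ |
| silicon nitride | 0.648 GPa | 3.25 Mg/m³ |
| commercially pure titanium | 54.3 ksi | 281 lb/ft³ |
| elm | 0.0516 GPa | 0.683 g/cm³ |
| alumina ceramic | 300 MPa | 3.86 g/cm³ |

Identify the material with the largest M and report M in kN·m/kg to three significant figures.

Putting every candidate on a common basis:
  low-carbon steel: σ_y = 280.0 MPa, ρ = 7830 kg/m³
  gray cast iron: σ_y = 232.0 MPa, ρ = 7060 kg/m³
  tungsten: σ_y = 645.0 MPa, ρ = 19300 kg/m³
  silicon nitride: σ_y = 648.0 MPa, ρ = 3250 kg/m³
  commercially pure titanium: σ_y = 374.4 MPa, ρ = 4501 kg/m³
  elm: σ_y = 51.60 MPa, ρ = 683.0 kg/m³
  alumina ceramic: σ_y = 300.0 MPa, ρ = 3860 kg/m³
  silicon nitride: M = 199 kN·m/kg
  commercially pure titanium: M = 83.2 kN·m/kg
  alumina ceramic: M = 77.7 kN·m/kg
  elm: M = 75.5 kN·m/kg
  low-carbon steel: M = 35.8 kN·m/kg
  tungsten: M = 33.4 kN·m/kg
  gray cast iron: M = 32.9 kN·m/kg
Silicon nitride has the largest M.

silicon nitride, M = 199 kN·m/kg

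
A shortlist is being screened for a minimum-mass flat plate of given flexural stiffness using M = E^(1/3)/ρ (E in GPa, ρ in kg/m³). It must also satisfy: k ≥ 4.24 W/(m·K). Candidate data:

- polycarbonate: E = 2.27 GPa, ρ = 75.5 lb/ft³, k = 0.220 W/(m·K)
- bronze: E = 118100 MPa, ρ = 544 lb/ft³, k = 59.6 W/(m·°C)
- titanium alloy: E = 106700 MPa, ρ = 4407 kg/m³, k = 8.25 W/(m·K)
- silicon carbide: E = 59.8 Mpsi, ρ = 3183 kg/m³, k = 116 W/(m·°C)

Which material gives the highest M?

Screen on constraints: k ≥ 4.24 W/(m·K). Survivors: bronze, titanium alloy, silicon carbide.
After converting to SI:
  bronze: E = 118.1 GPa, ρ = 8714 kg/m³
  titanium alloy: E = 106.7 GPa, ρ = 4407 kg/m³
  silicon carbide: E = 412.3 GPa, ρ = 3183 kg/m³
  silicon carbide: M = 2.34×10⁻³
  titanium alloy: M = 1.08×10⁻³
  bronze: M = 0.563×10⁻³
Silicon carbide has the largest M.

silicon carbide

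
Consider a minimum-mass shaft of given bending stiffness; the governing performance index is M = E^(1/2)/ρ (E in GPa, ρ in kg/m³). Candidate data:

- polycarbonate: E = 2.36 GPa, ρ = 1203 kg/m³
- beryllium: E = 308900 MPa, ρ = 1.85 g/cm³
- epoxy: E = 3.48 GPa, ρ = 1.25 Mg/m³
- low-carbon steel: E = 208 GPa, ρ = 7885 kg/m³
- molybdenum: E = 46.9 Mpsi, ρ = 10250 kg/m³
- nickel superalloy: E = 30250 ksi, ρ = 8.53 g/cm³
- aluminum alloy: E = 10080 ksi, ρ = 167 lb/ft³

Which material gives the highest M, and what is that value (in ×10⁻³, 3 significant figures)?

In SI units:
  polycarbonate: E = 2.360 GPa, ρ = 1203 kg/m³
  beryllium: E = 308.9 GPa, ρ = 1850 kg/m³
  epoxy: E = 3.480 GPa, ρ = 1250 kg/m³
  low-carbon steel: E = 208.0 GPa, ρ = 7885 kg/m³
  molybdenum: E = 323.4 GPa, ρ = 10250 kg/m³
  nickel superalloy: E = 208.6 GPa, ρ = 8530 kg/m³
  aluminum alloy: E = 69.50 GPa, ρ = 2675 kg/m³
  beryllium: M = 9.50×10⁻³
  aluminum alloy: M = 3.12×10⁻³
  low-carbon steel: M = 1.83×10⁻³
  molybdenum: M = 1.75×10⁻³
  nickel superalloy: M = 1.69×10⁻³
  epoxy: M = 1.49×10⁻³
  polycarbonate: M = 1.28×10⁻³
Highest index: beryllium.

beryllium, M = 9.50×10⁻³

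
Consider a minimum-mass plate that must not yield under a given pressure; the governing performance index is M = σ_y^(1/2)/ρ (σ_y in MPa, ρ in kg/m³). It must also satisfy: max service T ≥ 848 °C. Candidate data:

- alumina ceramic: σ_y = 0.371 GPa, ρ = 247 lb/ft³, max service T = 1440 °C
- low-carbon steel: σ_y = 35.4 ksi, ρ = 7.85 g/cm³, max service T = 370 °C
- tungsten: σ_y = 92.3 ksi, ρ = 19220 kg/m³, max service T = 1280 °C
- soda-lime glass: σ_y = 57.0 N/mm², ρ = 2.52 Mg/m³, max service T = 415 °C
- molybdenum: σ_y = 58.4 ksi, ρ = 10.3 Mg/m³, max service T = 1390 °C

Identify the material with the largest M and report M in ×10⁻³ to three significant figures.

alumina ceramic, M = 4.87×10⁻³

Screen on constraints: max service T ≥ 848 °C. Survivors: alumina ceramic, tungsten, molybdenum.
Convert each candidate to consistent units, then evaluate M:
  alumina ceramic: σ_y = 371.0 MPa, ρ = 3957 kg/m³
  tungsten: σ_y = 636.4 MPa, ρ = 19220 kg/m³
  molybdenum: σ_y = 402.7 MPa, ρ = 10300 kg/m³
  alumina ceramic: M = 4.87×10⁻³
  molybdenum: M = 1.95×10⁻³
  tungsten: M = 1.31×10⁻³
Alumina ceramic has the largest M.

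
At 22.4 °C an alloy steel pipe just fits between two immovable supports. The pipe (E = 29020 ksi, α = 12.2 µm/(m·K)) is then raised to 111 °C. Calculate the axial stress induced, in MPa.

E = 29020 ksi = 200.1 GPa.
ΔT = 88.60 K. Constrained thermal stress σ = E·α·ΔT = 200.1×10³ MPa × 12.2×10⁻⁶ × 88.60 = 216 MPa (compressive).

216 MPa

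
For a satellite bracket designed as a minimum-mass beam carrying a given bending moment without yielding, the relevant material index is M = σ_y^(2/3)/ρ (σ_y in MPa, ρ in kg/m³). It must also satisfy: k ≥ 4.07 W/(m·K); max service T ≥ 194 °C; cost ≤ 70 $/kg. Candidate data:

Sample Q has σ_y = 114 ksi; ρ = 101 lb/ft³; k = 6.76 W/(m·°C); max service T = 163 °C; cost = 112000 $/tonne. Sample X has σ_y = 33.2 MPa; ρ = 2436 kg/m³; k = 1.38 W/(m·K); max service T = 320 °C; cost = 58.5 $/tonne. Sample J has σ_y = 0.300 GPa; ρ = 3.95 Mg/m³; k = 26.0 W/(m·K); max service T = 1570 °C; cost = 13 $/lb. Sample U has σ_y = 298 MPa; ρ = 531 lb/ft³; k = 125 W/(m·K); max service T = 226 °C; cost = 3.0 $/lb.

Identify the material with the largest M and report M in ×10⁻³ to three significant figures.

Screen on constraints: k ≥ 4.07 W/(m·K); max service T ≥ 194 °C; cost ≤ 70 $/kg. Survivors: sample J, sample U.
Putting every candidate on a common basis:
  sample J: σ_y = 300.0 MPa, ρ = 3950 kg/m³
  sample U: σ_y = 298.0 MPa, ρ = 8506 kg/m³
  sample J: M = 11.3×10⁻³
  sample U: M = 5.25×10⁻³
The maximum is for sample J.

sample J, M = 11.3×10⁻³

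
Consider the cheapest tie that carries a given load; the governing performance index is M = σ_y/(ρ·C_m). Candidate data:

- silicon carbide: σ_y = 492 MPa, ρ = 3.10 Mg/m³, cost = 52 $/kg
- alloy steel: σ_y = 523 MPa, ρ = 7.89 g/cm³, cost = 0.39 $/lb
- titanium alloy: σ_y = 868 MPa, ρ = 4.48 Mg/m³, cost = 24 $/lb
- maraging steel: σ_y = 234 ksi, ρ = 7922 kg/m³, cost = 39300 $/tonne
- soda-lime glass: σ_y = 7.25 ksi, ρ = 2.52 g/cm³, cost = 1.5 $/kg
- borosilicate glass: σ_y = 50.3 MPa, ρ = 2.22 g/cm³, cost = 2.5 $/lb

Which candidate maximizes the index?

Normalizing units and computing the index:
  silicon carbide: σ_y = 492.0 MPa, ρ = 3100 kg/m³, cost = 52.00 $/kg
  alloy steel: σ_y = 523.0 MPa, ρ = 7890 kg/m³, cost = 0.8598 $/kg
  titanium alloy: σ_y = 868.0 MPa, ρ = 4480 kg/m³, cost = 52.91 $/kg
  maraging steel: σ_y = 1613 MPa, ρ = 7922 kg/m³, cost = 39.30 $/kg
  soda-lime glass: σ_y = 49.99 MPa, ρ = 2520 kg/m³, cost = 1.500 $/kg
  borosilicate glass: σ_y = 50.30 MPa, ρ = 2220 kg/m³, cost = 5.511 $/kg
  alloy steel: M = 77.1 kN·m per $
  soda-lime glass: M = 13.2 kN·m per $
  maraging steel: M = 5.18 kN·m per $
  borosilicate glass: M = 4.11 kN·m per $
  titanium alloy: M = 3.66 kN·m per $
  silicon carbide: M = 3.05 kN·m per $
The maximum is for alloy steel.

alloy steel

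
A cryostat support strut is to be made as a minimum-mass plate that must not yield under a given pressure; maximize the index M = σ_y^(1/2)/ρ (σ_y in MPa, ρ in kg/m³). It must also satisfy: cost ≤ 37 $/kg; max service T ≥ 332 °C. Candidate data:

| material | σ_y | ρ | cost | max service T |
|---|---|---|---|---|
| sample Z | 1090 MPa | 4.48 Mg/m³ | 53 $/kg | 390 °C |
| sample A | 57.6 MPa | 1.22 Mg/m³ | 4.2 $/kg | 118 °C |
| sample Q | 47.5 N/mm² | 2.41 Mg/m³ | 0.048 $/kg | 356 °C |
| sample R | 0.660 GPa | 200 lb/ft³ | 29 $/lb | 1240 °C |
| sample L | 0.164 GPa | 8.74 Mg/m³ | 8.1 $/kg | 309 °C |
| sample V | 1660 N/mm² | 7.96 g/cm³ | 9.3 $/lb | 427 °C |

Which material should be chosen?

sample V

Screen on constraints: cost ≤ 37 $/kg; max service T ≥ 332 °C. Survivors: sample Q, sample V.
After converting to SI:
  sample Q: σ_y = 47.50 MPa, ρ = 2410 kg/m³
  sample V: σ_y = 1660 MPa, ρ = 7960 kg/m³
  sample V: M = 5.12×10⁻³
  sample Q: M = 2.86×10⁻³
The maximum is for sample V.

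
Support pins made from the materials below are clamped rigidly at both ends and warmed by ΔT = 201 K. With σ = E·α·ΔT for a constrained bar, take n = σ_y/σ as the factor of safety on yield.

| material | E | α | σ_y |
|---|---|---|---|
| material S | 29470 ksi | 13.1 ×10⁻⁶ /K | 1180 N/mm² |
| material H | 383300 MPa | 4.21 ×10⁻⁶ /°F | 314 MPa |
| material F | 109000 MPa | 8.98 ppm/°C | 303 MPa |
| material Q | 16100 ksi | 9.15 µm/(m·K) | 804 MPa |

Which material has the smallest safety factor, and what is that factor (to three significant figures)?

In consistent units (E in GPa, α in ×10⁻⁶/K, σ_y in MPa):
  material S: E = 203.2, α = 13.1, σ_y = 1180 → σ = 535 MPa, n = 2.21
  material H: E = 383.3, α = 7.58, σ_y = 314.0 → σ = 584 MPa, n = 0.538
  material F: E = 109.0, α = 8.98, σ_y = 303.0 → σ = 197 MPa, n = 1.54
  material Q: E = 111.0, α = 9.15, σ_y = 804.0 → σ = 204 MPa, n = 3.94
Material H has the lowest safety factor, n = 0.538.

material H, n = 0.538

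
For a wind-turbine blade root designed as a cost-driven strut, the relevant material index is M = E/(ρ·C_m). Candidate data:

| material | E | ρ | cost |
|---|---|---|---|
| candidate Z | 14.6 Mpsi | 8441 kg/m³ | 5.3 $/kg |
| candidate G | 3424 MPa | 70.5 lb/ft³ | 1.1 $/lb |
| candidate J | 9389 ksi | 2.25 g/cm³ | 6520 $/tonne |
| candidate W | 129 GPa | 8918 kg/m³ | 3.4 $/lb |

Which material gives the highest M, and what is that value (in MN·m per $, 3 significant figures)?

In SI units:
  candidate Z: E = 100.7 GPa, ρ = 8441 kg/m³, cost = 5.300 $/kg
  candidate G: E = 3.424 GPa, ρ = 1129 kg/m³, cost = 2.425 $/kg
  candidate J: E = 64.73 GPa, ρ = 2250 kg/m³, cost = 6.520 $/kg
  candidate W: E = 129.0 GPa, ρ = 8918 kg/m³, cost = 7.496 $/kg
  candidate J: M = 4.41 MN·m per $
  candidate Z: M = 2.25 MN·m per $
  candidate W: M = 1.93 MN·m per $
  candidate G: M = 1.25 MN·m per $
Candidate J ranks first.

candidate J, M = 4.41 MN·m per $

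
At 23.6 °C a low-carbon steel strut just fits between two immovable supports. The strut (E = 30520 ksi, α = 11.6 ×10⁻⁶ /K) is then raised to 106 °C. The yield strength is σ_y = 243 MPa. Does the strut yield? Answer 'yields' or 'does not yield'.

E = 30520 ksi = 210.4 GPa.
ΔT = 82.40 K. Constrained thermal stress σ = E·α·ΔT = 210.4×10³ MPa × 11.6×10⁻⁶ × 82.40 = 201 MPa (compressive).
Compare to σ_y = 243 MPa: σ < σ_y, so it does not yield.

does not yield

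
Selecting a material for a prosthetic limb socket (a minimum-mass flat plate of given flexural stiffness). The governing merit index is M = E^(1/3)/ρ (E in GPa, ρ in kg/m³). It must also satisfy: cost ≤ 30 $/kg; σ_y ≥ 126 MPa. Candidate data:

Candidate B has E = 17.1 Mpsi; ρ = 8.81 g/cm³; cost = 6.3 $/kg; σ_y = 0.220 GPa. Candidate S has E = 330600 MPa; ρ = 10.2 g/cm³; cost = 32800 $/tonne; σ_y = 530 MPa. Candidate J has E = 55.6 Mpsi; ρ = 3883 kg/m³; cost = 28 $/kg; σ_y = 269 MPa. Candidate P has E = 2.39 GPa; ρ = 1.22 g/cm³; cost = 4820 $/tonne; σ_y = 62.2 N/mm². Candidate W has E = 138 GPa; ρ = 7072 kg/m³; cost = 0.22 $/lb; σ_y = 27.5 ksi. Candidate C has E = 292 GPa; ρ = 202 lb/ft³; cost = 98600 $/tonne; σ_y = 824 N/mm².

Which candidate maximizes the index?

candidate J

Screen on constraints: cost ≤ 30 $/kg; σ_y ≥ 126 MPa. Survivors: candidate B, candidate J, candidate W.
After converting to SI:
  candidate B: E = 117.9 GPa, ρ = 8810 kg/m³
  candidate J: E = 383.3 GPa, ρ = 3883 kg/m³
  candidate W: E = 138.0 GPa, ρ = 7072 kg/m³
  candidate J: M = 1.87×10⁻³
  candidate W: M = 0.731×10⁻³
  candidate B: M = 0.557×10⁻³
The maximum is for candidate J.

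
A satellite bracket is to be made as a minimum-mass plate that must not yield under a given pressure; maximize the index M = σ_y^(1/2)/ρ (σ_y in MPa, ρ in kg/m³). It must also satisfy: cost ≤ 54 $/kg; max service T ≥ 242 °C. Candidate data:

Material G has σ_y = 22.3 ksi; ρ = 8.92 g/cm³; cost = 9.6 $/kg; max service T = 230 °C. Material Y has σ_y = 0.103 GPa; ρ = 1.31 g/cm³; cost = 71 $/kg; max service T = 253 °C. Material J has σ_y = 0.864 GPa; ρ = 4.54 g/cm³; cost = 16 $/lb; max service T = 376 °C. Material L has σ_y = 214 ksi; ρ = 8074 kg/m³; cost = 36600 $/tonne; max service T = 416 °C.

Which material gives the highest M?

material J

Screen on constraints: cost ≤ 54 $/kg; max service T ≥ 242 °C. Survivors: material J, material L.
Normalizing units and computing the index:
  material J: σ_y = 864.0 MPa, ρ = 4540 kg/m³
  material L: σ_y = 1475 MPa, ρ = 8074 kg/m³
  material J: M = 6.47×10⁻³
  material L: M = 4.76×10⁻³
Material J has the largest M.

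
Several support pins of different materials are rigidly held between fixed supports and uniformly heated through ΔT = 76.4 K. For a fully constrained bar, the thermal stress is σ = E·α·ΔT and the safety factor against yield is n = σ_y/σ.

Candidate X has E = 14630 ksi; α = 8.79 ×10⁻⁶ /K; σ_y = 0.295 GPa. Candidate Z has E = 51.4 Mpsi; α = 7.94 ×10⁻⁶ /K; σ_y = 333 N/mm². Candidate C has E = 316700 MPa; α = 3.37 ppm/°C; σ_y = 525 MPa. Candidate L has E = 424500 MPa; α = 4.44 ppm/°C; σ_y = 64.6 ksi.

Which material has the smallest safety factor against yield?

In consistent units (E in GPa, α in ×10⁻⁶/K, σ_y in MPa):
  candidate X: E = 100.9, α = 8.79, σ_y = 295.0 → σ = 67.7 MPa, n = 4.35
  candidate Z: E = 354.4, α = 7.94, σ_y = 333.0 → σ = 215 MPa, n = 1.55
  candidate C: E = 316.7, α = 3.37, σ_y = 525.0 → σ = 81.5 MPa, n = 6.44
  candidate L: E = 424.5, α = 4.44, σ_y = 445.4 → σ = 144 MPa, n = 3.09
Candidate Z has the lowest safety factor, n = 1.55.

candidate Z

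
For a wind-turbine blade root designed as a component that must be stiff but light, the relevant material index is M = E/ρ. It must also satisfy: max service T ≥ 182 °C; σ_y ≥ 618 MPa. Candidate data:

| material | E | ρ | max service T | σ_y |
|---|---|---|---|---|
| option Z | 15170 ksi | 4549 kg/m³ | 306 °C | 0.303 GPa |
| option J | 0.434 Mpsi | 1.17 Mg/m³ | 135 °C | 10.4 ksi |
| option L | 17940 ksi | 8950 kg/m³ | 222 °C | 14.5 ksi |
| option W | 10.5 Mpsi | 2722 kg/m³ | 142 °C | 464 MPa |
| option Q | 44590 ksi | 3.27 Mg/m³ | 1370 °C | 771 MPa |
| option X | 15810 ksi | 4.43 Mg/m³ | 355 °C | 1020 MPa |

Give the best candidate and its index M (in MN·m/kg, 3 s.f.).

Screen on constraints: max service T ≥ 182 °C; σ_y ≥ 618 MPa. Survivors: option Q, option X.
Putting every candidate on a common basis:
  option Q: E = 307.4 GPa, ρ = 3270 kg/m³
  option X: E = 109.0 GPa, ρ = 4430 kg/m³
  option Q: M = 94.0 MN·m/kg
  option X: M = 24.6 MN·m/kg
Option Q has the largest M.

option Q, M = 94.0 MN·m/kg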